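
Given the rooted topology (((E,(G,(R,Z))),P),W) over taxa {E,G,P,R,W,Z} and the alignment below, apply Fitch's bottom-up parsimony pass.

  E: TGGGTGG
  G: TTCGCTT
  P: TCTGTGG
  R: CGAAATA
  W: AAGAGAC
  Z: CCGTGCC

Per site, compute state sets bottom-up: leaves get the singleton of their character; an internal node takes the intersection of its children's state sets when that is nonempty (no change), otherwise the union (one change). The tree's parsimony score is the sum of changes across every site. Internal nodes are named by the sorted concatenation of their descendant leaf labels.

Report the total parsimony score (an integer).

site 0, node RZ: R={C} ∩ Z={C} → {C} (+0)
site 0, node GRZ: G={T} ∪ RZ={C} → {C,T} (+1)
site 0, node EGRZ: E={T} ∩ GRZ={C,T} → {T} (+0)
site 0, node EGPRZ: EGRZ={T} ∩ P={T} → {T} (+0)
site 0, node EGPRWZ: EGPRZ={T} ∪ W={A} → {A,T} (+1)
site 1, node RZ: R={G} ∪ Z={C} → {C,G} (+1)
site 1, node GRZ: G={T} ∪ RZ={C,G} → {C,G,T} (+1)
site 1, node EGRZ: E={G} ∩ GRZ={C,G,T} → {G} (+0)
site 1, node EGPRZ: EGRZ={G} ∪ P={C} → {C,G} (+1)
site 1, node EGPRWZ: EGPRZ={C,G} ∪ W={A} → {A,C,G} (+1)
site 2, node RZ: R={A} ∪ Z={G} → {A,G} (+1)
site 2, node GRZ: G={C} ∪ RZ={A,G} → {A,C,G} (+1)
site 2, node EGRZ: E={G} ∩ GRZ={A,C,G} → {G} (+0)
site 2, node EGPRZ: EGRZ={G} ∪ P={T} → {G,T} (+1)
site 2, node EGPRWZ: EGPRZ={G,T} ∩ W={G} → {G} (+0)
site 3, node RZ: R={A} ∪ Z={T} → {A,T} (+1)
site 3, node GRZ: G={G} ∪ RZ={A,T} → {A,G,T} (+1)
site 3, node EGRZ: E={G} ∩ GRZ={A,G,T} → {G} (+0)
site 3, node EGPRZ: EGRZ={G} ∩ P={G} → {G} (+0)
site 3, node EGPRWZ: EGPRZ={G} ∪ W={A} → {A,G} (+1)
site 4, node RZ: R={A} ∪ Z={G} → {A,G} (+1)
site 4, node GRZ: G={C} ∪ RZ={A,G} → {A,C,G} (+1)
site 4, node EGRZ: E={T} ∪ GRZ={A,C,G} → {A,C,G,T} (+1)
site 4, node EGPRZ: EGRZ={A,C,G,T} ∩ P={T} → {T} (+0)
site 4, node EGPRWZ: EGPRZ={T} ∪ W={G} → {G,T} (+1)
site 5, node RZ: R={T} ∪ Z={C} → {C,T} (+1)
site 5, node GRZ: G={T} ∩ RZ={C,T} → {T} (+0)
site 5, node EGRZ: E={G} ∪ GRZ={T} → {G,T} (+1)
site 5, node EGPRZ: EGRZ={G,T} ∩ P={G} → {G} (+0)
site 5, node EGPRWZ: EGPRZ={G} ∪ W={A} → {A,G} (+1)
site 6, node RZ: R={A} ∪ Z={C} → {A,C} (+1)
site 6, node GRZ: G={T} ∪ RZ={A,C} → {A,C,T} (+1)
site 6, node EGRZ: E={G} ∪ GRZ={A,C,T} → {A,C,G,T} (+1)
site 6, node EGPRZ: EGRZ={A,C,G,T} ∩ P={G} → {G} (+0)
site 6, node EGPRWZ: EGPRZ={G} ∪ W={C} → {C,G} (+1)
per-site changes: [2, 4, 3, 3, 4, 3, 4]; total = 23

23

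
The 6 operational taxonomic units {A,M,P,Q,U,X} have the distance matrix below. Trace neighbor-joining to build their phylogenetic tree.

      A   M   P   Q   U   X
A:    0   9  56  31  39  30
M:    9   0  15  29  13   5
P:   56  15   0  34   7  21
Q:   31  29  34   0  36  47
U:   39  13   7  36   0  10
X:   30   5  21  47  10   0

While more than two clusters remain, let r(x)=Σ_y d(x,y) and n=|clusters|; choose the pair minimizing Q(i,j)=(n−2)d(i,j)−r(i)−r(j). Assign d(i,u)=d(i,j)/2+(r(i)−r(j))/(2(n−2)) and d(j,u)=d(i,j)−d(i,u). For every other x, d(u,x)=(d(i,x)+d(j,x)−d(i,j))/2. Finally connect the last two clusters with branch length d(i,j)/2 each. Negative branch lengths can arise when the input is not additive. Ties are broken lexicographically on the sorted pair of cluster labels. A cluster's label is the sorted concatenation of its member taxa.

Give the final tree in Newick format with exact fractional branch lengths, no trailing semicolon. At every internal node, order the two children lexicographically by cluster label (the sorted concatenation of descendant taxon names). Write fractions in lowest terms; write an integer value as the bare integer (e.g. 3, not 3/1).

1. join A+Q (d=31, Q=-218) ⇒ AQ; edges |A|=14, |Q|=17
  updated: d(AQ,M)=7/2, d(AQ,P)=59/2, d(AQ,U)=22, d(AQ,X)=23
2. join AQ+M (d=7/2, Q=-104) ⇒ AMQ; edges |AQ|=26/3, |M|=-31/6
  updated: d(AMQ,P)=41/2, d(AMQ,U)=63/4, d(AMQ,X)=49/4
3. join AMQ+X (d=49/4, Q=-269/4) ⇒ AMQX; edges |AMQ|=119/16, |X|=77/16
  updated: d(AMQX,P)=117/8, d(AMQX,U)=27/4
4. join AMQX+P (d=117/8, Q=-227/8) ⇒ AMPQX; edges |AMQX|=115/16, |P|=119/16
  updated: d(AMPQX,U)=-7/16
5. join AMPQX+U (d=-7/16) ⇒ AMPQUX; edges |AMPQX|=-7/32, |U|=-7/32
final tree: (((((A:14,Q:17):26/3,M:-31/6):119/16,X:77/16):115/16,P:119/16):-7/32,U:-7/32)
total length: 975/16

(((((A:14,Q:17):26/3,M:-31/6):119/16,X:77/16):115/16,P:119/16):-7/32,U:-7/32)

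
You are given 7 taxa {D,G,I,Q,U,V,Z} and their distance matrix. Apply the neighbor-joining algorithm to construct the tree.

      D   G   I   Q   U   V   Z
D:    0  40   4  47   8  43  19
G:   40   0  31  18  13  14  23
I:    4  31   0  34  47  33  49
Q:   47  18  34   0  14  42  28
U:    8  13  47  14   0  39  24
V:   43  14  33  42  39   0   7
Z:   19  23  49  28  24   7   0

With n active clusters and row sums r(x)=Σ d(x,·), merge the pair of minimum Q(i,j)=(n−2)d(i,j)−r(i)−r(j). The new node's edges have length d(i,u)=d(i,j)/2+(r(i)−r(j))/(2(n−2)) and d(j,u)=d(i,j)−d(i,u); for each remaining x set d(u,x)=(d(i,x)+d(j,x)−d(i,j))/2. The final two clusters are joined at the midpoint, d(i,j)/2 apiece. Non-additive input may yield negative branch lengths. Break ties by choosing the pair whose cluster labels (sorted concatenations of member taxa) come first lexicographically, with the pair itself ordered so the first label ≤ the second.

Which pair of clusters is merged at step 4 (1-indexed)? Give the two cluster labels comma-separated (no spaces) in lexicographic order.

DIVZ,G

1. join D+I (d=4, Q=-339) ⇒ DI; edges |D|=-17/10, |I|=57/10
  updated: d(DI,G)=67/2, d(DI,Q)=77/2, d(DI,U)=51/2, d(DI,V)=36, d(DI,Z)=32
2. join V+Z (d=7, Q=-224) ⇒ VZ; edges |V|=13/2, |Z|=1/2
  updated: d(DI,VZ)=61/2, d(G,VZ)=15, d(Q,VZ)=63/2, d(U,VZ)=28
3. join DI+VZ (d=61/2, Q=-283/2) ⇒ DIVZ; edges |DI|=229/12, |VZ|=137/12
  updated: d(DIVZ,G)=9, d(DIVZ,Q)=79/4, d(DIVZ,U)=23/2
4. join DIVZ+G (d=9, Q=-249/4) ⇒ DGIVZ; edges |DIVZ|=73/16, |G|=71/16
  updated: d(DGIVZ,Q)=115/8, d(DGIVZ,U)=31/4
5. join DGIVZ+Q (d=115/8, Q=-289/8) ⇒ DGIQVZ; edges |DGIVZ|=65/16, |Q|=165/16
  updated: d(DGIQVZ,U)=59/16
6. join DGIQVZ+U (d=59/16) ⇒ DGIQUVZ; edges |DGIQVZ|=59/32, |U|=59/32
final tree: (((((D:-17/10,I:57/10):229/12,(V:13/2,Z:1/2):137/12):73/16,G:71/16):65/16,Q:165/16):59/32,U:59/32)
total length: 1097/16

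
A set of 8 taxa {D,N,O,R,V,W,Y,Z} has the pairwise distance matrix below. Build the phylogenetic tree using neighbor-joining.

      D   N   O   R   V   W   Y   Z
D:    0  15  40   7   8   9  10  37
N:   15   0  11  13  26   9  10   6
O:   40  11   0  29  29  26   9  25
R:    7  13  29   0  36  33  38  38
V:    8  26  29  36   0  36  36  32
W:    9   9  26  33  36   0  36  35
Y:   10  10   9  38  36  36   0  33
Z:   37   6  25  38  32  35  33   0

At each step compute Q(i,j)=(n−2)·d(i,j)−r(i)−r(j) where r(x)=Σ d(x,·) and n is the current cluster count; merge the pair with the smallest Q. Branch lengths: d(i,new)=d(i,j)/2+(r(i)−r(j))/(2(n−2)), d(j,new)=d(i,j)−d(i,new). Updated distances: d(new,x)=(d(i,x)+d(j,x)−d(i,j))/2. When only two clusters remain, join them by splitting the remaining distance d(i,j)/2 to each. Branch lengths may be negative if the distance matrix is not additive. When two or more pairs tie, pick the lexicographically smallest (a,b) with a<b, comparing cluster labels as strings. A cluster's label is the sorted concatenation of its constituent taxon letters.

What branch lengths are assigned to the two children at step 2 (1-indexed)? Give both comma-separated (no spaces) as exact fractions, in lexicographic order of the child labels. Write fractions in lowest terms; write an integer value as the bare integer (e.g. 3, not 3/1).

-59/20,219/20

1. join O+Y (d=9, Q=-287) ⇒ OY; edges |O|=17/4, |Y|=19/4
  updated: d(D,OY)=41/2, d(N,OY)=6, d(OY,R)=29, d(OY,V)=28, d(OY,W)=53/2, d(OY,Z)=49/2
2. join D+V (d=8, Q=-445/2) ⇒ DV; edges |D|=-59/20, |V|=219/20
  updated: d(DV,N)=33/2, d(DV,OY)=81/4, d(DV,R)=35/2, d(DV,W)=37/2, d(DV,Z)=61/2
3. join DV+R (d=35/2, Q=-655/4) ⇒ DRV; edges |DV|=171/32, |R|=389/32
  updated: d(DRV,N)=6, d(DRV,OY)=127/8, d(DRV,W)=17, d(DRV,Z)=51/2
4. join DRV+W (d=17, Q=-807/8) ⇒ DRVW; edges |DRV|=223/48, |W|=593/48
  updated: d(DRVW,N)=-1, d(DRVW,OY)=203/16, d(DRVW,Z)=87/4
5. join DRVW+OY (d=203/16, Q=-205/4) ⇒ DORVWY; edges |DRVW|=125/32, |OY|=281/32
  updated: d(DORVWY,N)=-123/32, d(DORVWY,Z)=537/32
6. join DORVWY+N (d=-123/32, Q=-303/16) ⇒ DNORVWY; edges |DORVWY|=111/32, |N|=-117/16
  updated: d(DNORVWY,Z)=213/16
7. join DNORVWY+Z (d=213/16) ⇒ DNORVWYZ; edges |DNORVWY|=213/32, |Z|=213/32
final tree: ((((((D:-59/20,V:219/20):171/32,R:389/32):223/48,W:593/48):125/32,(O:17/4,Y:19/4):281/32):111/32,N:-117/16):213/32,Z:213/32)
total length: 2357/32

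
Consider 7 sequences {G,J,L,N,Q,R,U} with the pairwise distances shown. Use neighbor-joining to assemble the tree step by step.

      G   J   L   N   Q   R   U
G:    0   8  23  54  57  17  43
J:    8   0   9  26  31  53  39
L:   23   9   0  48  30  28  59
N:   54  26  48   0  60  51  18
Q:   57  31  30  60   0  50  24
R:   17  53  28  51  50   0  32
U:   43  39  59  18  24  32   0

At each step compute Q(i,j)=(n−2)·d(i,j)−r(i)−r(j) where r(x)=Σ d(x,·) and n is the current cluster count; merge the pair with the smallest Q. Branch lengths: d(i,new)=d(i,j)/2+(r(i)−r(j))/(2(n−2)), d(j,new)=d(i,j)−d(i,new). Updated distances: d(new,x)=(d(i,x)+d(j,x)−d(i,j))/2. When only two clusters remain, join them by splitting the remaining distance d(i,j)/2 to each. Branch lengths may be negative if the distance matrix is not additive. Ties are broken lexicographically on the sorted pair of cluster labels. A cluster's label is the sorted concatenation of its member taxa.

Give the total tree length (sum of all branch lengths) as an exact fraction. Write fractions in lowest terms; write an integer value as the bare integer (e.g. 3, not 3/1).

399/4

1. join N+U (d=18, Q=-382) ⇒ NU; edges |N|=66/5, |U|=24/5
  updated: d(G,NU)=79/2, d(J,NU)=47/2, d(L,NU)=89/2, d(NU,Q)=33, d(NU,R)=65/2
2. join G+R (d=17, Q=-257) ⇒ GR; edges |G|=4, |R|=13
  updated: d(GR,J)=22, d(GR,L)=17, d(GR,NU)=55/2, d(GR,Q)=45
3. join NU+Q (d=33, Q=-337/2) ⇒ NQU; edges |NU|=59/4, |Q|=73/4
  updated: d(GR,NQU)=79/4, d(J,NQU)=43/4, d(L,NQU)=83/4
4. join GR+L (d=17, Q=-143/2) ⇒ GLR; edges |GR|=23/2, |L|=11/2
  updated: d(GLR,J)=7, d(GLR,NQU)=47/4
5. join GLR+J (d=7, Q=-59/2) ⇒ GJLR; edges |GLR|=4, |J|=3
  updated: d(GJLR,NQU)=31/4
6. join GJLR+NQU (d=31/4) ⇒ GJLNQRU; edges |GJLR|=31/8, |NQU|=31/8
final tree: ((((G:4,R:13):23/2,L:11/2):4,J:3):31/8,((N:66/5,U:24/5):59/4,Q:73/4):31/8)
total length: 399/4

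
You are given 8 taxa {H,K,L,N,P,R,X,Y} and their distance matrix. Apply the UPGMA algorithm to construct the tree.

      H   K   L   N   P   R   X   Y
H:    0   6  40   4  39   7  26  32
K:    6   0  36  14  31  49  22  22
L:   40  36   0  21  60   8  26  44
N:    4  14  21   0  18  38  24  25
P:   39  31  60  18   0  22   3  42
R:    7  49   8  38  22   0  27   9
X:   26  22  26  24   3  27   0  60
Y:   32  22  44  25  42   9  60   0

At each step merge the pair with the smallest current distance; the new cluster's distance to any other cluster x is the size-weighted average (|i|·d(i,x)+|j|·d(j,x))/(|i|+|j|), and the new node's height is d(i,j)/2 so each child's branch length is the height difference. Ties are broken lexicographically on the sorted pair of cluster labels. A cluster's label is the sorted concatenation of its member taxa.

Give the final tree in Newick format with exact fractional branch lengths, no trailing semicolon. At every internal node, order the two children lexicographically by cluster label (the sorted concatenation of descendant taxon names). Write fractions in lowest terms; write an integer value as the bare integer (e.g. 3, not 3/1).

(((((H:2,N:2):3,K:5):49/6,Y:79/6):25/12,(L:4,R:4):45/4):31/24,(P:3/2,X:3/2):361/24)

step 1: merge (P,X) at d=3; branch lengths P→3/2, X→3/2; new cluster PX
  updated: d(H,PX)=65/2, d(K,PX)=53/2, d(L,PX)=43, d(N,PX)=21, d(PX,R)=49/2, d(PX,Y)=51
step 2: merge (H,N) at d=4; branch lengths H→2, N→2; new cluster HN
  updated: d(HN,K)=10, d(HN,L)=61/2, d(HN,PX)=107/4, d(HN,R)=45/2, d(HN,Y)=57/2
step 3: merge (L,R) at d=8; branch lengths L→4, R→4; new cluster LR
  updated: d(HN,LR)=53/2, d(K,LR)=85/2, d(LR,PX)=135/4, d(LR,Y)=53/2
step 4: merge (HN,K) at d=10; branch lengths HN→3, K→5; new cluster HKN
  updated: d(HKN,LR)=191/6, d(HKN,PX)=80/3, d(HKN,Y)=79/3
step 5: merge (HKN,Y) at d=79/3; branch lengths HKN→49/6, Y→79/6; new cluster HKNY
  updated: d(HKNY,LR)=61/2, d(HKNY,PX)=131/4
step 6: merge (HKNY,LR) at d=61/2; branch lengths HKNY→25/12, LR→45/4; new cluster HKLNRY
  updated: d(HKLNRY,PX)=397/12
step 7: merge (HKLNRY,PX) at d=397/12; branch lengths HKLNRY→31/24, PX→361/24; new cluster HKLNPRXY
final tree: (((((H:2,N:2):3,K:5):49/6,Y:79/6):25/12,(L:4,R:4):45/4):31/24,(P:3/2,X:3/2):361/24)
total length: 74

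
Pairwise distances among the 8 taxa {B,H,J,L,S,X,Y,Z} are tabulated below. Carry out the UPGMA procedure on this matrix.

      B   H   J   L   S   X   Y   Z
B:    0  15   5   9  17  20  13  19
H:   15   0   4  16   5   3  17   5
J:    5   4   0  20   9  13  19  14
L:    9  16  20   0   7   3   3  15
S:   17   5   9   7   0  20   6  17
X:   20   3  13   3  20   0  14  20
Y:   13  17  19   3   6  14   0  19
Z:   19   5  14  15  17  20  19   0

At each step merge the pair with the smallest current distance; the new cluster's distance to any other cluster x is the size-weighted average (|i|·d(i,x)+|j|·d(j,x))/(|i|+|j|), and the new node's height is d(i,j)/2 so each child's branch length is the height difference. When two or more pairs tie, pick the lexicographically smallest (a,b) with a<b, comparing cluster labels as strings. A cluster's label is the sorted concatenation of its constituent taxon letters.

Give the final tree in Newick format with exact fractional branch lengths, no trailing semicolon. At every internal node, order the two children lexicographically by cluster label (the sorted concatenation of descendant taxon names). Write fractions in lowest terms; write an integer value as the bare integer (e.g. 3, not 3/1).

(((B:5/2,J:5/2):89/20,((H:3/2,X:3/2):19/4,((L:3/2,Y:3/2):7/4,S:13/4):3):7/10):117/140,Z:109/14)

step 1: merge (H,X) at d=3; branch lengths H→3/2, X→3/2; new cluster HX
  updated: d(B,HX)=35/2, d(HX,J)=17/2, d(HX,L)=19/2, d(HX,S)=25/2, d(HX,Y)=31/2, d(HX,Z)=25/2
step 2: merge (L,Y) at d=3; branch lengths L→3/2, Y→3/2; new cluster LY
  updated: d(B,LY)=11, d(HX,LY)=25/2, d(J,LY)=39/2, d(LY,S)=13/2, d(LY,Z)=17
step 3: merge (B,J) at d=5; branch lengths B→5/2, J→5/2; new cluster BJ
  updated: d(BJ,HX)=13, d(BJ,LY)=61/4, d(BJ,S)=13, d(BJ,Z)=33/2
step 4: merge (LY,S) at d=13/2; branch lengths LY→7/4, S→13/4; new cluster LSY
  updated: d(BJ,LSY)=29/2, d(HX,LSY)=25/2, d(LSY,Z)=17
step 5: merge (HX,LSY) at d=25/2; branch lengths HX→19/4, LSY→3; new cluster HLSXY
  updated: d(BJ,HLSXY)=139/10, d(HLSXY,Z)=76/5
step 6: merge (BJ,HLSXY) at d=139/10; branch lengths BJ→89/20, HLSXY→7/10; new cluster BHJLSXY
  updated: d(BHJLSXY,Z)=109/7
step 7: merge (BHJLSXY,Z) at d=109/7; branch lengths BHJLSXY→117/140, Z→109/14; new cluster BHJLSXYZ
final tree: (((B:5/2,J:5/2):89/20,((H:3/2,X:3/2):19/4,((L:3/2,Y:3/2):7/4,S:13/4):3):7/10):117/140,Z:109/14)
total length: 5253/140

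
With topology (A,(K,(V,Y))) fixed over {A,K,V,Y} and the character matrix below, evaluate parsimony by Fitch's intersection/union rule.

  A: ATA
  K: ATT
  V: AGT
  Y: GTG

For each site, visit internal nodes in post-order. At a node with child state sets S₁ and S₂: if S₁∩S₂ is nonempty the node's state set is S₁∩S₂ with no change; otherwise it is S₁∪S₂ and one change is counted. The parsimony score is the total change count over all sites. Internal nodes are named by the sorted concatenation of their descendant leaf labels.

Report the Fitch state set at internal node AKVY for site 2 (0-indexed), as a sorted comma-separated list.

[col 0] VY: children V:{A}, Y:{G} ∪→ {A,G}; cost 1
[col 0] KVY: children K:{A}, VY:{A,G} ∩→ {A}; cost 0
[col 0] AKVY: children A:{A}, KVY:{A} ∩→ {A}; cost 0
[col 1] VY: children V:{G}, Y:{T} ∪→ {G,T}; cost 1
[col 1] KVY: children K:{T}, VY:{G,T} ∩→ {T}; cost 0
[col 1] AKVY: children A:{T}, KVY:{T} ∩→ {T}; cost 0
[col 2] VY: children V:{T}, Y:{G} ∪→ {G,T}; cost 1
[col 2] KVY: children K:{T}, VY:{G,T} ∩→ {T}; cost 0
[col 2] AKVY: children A:{A}, KVY:{T} ∪→ {A,T}; cost 1
per-site changes: [1, 1, 2]; total = 4

A,T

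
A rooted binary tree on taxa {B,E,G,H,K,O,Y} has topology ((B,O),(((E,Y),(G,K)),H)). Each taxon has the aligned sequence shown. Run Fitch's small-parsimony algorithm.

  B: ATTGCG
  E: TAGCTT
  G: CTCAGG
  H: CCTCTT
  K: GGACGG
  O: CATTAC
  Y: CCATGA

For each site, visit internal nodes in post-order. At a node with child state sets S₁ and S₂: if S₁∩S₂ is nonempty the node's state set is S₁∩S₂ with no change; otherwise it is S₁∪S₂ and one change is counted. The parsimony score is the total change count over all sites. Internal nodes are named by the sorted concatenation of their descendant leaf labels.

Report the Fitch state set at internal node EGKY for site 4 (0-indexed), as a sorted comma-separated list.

site 0, node BO: B={A} ∪ O={C} → {A,C} (+1)
site 0, node EY: E={T} ∪ Y={C} → {C,T} (+1)
site 0, node GK: G={C} ∪ K={G} → {C,G} (+1)
site 0, node EGKY: EY={C,T} ∩ GK={C,G} → {C} (+0)
site 0, node EGHKY: EGKY={C} ∩ H={C} → {C} (+0)
site 0, node BEGHKOY: BO={A,C} ∩ EGHKY={C} → {C} (+0)
site 1, node BO: B={T} ∪ O={A} → {A,T} (+1)
site 1, node EY: E={A} ∪ Y={C} → {A,C} (+1)
site 1, node GK: G={T} ∪ K={G} → {G,T} (+1)
site 1, node EGKY: EY={A,C} ∪ GK={G,T} → {A,C,G,T} (+1)
site 1, node EGHKY: EGKY={A,C,G,T} ∩ H={C} → {C} (+0)
site 1, node BEGHKOY: BO={A,T} ∪ EGHKY={C} → {A,C,T} (+1)
site 2, node BO: B={T} ∩ O={T} → {T} (+0)
site 2, node EY: E={G} ∪ Y={A} → {A,G} (+1)
site 2, node GK: G={C} ∪ K={A} → {A,C} (+1)
site 2, node EGKY: EY={A,G} ∩ GK={A,C} → {A} (+0)
site 2, node EGHKY: EGKY={A} ∪ H={T} → {A,T} (+1)
site 2, node BEGHKOY: BO={T} ∩ EGHKY={A,T} → {T} (+0)
site 3, node BO: B={G} ∪ O={T} → {G,T} (+1)
site 3, node EY: E={C} ∪ Y={T} → {C,T} (+1)
site 3, node GK: G={A} ∪ K={C} → {A,C} (+1)
site 3, node EGKY: EY={C,T} ∩ GK={A,C} → {C} (+0)
site 3, node EGHKY: EGKY={C} ∩ H={C} → {C} (+0)
site 3, node BEGHKOY: BO={G,T} ∪ EGHKY={C} → {C,G,T} (+1)
site 4, node BO: B={C} ∪ O={A} → {A,C} (+1)
site 4, node EY: E={T} ∪ Y={G} → {G,T} (+1)
site 4, node GK: G={G} ∩ K={G} → {G} (+0)
site 4, node EGKY: EY={G,T} ∩ GK={G} → {G} (+0)
site 4, node EGHKY: EGKY={G} ∪ H={T} → {G,T} (+1)
site 4, node BEGHKOY: BO={A,C} ∪ EGHKY={G,T} → {A,C,G,T} (+1)
site 5, node BO: B={G} ∪ O={C} → {C,G} (+1)
site 5, node EY: E={T} ∪ Y={A} → {A,T} (+1)
site 5, node GK: G={G} ∩ K={G} → {G} (+0)
site 5, node EGKY: EY={A,T} ∪ GK={G} → {A,G,T} (+1)
site 5, node EGHKY: EGKY={A,G,T} ∩ H={T} → {T} (+0)
site 5, node BEGHKOY: BO={C,G} ∪ EGHKY={T} → {C,G,T} (+1)
per-site changes: [3, 5, 3, 4, 4, 4]; total = 23

G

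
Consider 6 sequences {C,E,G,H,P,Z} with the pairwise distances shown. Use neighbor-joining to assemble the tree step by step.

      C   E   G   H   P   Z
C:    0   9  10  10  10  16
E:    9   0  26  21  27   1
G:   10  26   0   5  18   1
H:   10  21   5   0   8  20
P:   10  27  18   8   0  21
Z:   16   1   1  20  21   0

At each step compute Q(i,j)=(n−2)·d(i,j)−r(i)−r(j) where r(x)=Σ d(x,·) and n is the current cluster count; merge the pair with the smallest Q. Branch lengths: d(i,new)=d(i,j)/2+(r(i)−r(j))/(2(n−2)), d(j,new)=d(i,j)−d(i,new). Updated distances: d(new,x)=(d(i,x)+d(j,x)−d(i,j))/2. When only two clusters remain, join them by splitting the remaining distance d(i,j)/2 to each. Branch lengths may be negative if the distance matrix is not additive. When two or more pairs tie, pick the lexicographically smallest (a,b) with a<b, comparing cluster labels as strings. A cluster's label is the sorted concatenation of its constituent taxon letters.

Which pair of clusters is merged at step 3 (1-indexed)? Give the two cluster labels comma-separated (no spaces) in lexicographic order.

1. join E+Z (d=1, Q=-139) ⇒ EZ; edges |E|=29/8, |Z|=-21/8
  updated: d(C,EZ)=12, d(EZ,G)=13, d(EZ,H)=20, d(EZ,P)=47/2
2. join H+P (d=8, Q=-157/2) ⇒ HP; edges |H|=5/4, |P|=27/4
  updated: d(C,HP)=6, d(EZ,HP)=71/4, d(G,HP)=15/2
3. join C+HP (d=6, Q=-189/4) ⇒ CHP; edges |C|=35/16, |HP|=61/16
  updated: d(CHP,EZ)=95/8, d(CHP,G)=23/4
4. join CHP+EZ (d=95/8, Q=-245/8) ⇒ CEHPZ; edges |CHP|=37/16, |EZ|=153/16
  updated: d(CEHPZ,G)=55/16
5. join CEHPZ+G (d=55/16) ⇒ CEGHPZ; edges |CEHPZ|=55/32, |G|=55/32
final tree: (((C:35/16,(H:5/4,P:27/4):61/16):37/16,(E:29/8,Z:-21/8):153/16):55/32,G:55/32)
total length: 485/16

C,HP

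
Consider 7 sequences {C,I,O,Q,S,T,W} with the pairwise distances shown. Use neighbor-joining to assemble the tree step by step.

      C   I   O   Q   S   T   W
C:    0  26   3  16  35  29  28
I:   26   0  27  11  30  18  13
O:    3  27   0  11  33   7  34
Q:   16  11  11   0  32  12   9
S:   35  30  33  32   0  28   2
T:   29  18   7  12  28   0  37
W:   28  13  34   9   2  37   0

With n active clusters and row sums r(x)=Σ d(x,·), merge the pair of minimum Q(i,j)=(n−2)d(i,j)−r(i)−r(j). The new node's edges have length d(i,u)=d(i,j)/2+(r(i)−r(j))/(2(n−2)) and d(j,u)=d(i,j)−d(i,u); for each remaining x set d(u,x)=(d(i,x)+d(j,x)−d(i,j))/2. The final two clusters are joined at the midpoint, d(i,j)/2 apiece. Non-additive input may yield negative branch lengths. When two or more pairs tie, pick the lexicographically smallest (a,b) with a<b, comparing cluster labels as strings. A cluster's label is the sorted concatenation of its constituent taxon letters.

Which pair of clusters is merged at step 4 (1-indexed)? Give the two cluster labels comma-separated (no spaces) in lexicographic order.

1. join S+W (d=2, Q=-273) ⇒ SW; edges |S|=47/10, |W|=-27/10
  updated: d(C,SW)=61/2, d(I,SW)=41/2, d(O,SW)=65/2, d(Q,SW)=39/2, d(SW,T)=63/2
2. join C+O (d=3, Q=-173) ⇒ CO; edges |C|=9/2, |O|=-3/2
  updated: d(CO,I)=25, d(CO,Q)=12, d(CO,SW)=30, d(CO,T)=33/2
3. join I+SW (d=41/2, Q=-229/2) ⇒ ISW; edges |I|=23/4, |SW|=59/4
  updated: d(CO,ISW)=69/4, d(ISW,Q)=5, d(ISW,T)=29/2
4. join CO+T (d=33/2, Q=-223/4) ⇒ COT; edges |CO|=143/16, |T|=121/16
  updated: d(COT,ISW)=61/8, d(COT,Q)=15/4
5. join COT+ISW (d=61/8, Q=-131/8) ⇒ CIOSTW; edges |COT|=51/16, |ISW|=71/16
  updated: d(CIOSTW,Q)=9/16
6. join CIOSTW+Q (d=9/16) ⇒ CIOQSTW; edges |CIOSTW|=9/32, |Q|=9/32
final tree: ((((C:9/2,O:-3/2):143/16,T:121/16):51/16,(I:23/4,(S:47/10,W:-27/10):59/4):71/16):9/32,Q:9/32)
total length: 803/16

CO,T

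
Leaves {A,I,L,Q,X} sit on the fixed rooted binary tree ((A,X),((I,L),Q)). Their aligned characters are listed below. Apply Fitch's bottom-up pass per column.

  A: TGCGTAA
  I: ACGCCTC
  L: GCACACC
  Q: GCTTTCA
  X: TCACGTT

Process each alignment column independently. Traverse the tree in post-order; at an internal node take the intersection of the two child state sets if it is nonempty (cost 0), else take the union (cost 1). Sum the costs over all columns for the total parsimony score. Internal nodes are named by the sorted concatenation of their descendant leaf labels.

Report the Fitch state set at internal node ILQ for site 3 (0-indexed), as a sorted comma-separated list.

[col 0] AX: children A:{T}, X:{T} ∩→ {T}; cost 0
[col 0] IL: children I:{A}, L:{G} ∪→ {A,G}; cost 1
[col 0] ILQ: children IL:{A,G}, Q:{G} ∩→ {G}; cost 0
[col 0] AILQX: children AX:{T}, ILQ:{G} ∪→ {G,T}; cost 1
[col 1] AX: children A:{G}, X:{C} ∪→ {C,G}; cost 1
[col 1] IL: children I:{C}, L:{C} ∩→ {C}; cost 0
[col 1] ILQ: children IL:{C}, Q:{C} ∩→ {C}; cost 0
[col 1] AILQX: children AX:{C,G}, ILQ:{C} ∩→ {C}; cost 0
[col 2] AX: children A:{C}, X:{A} ∪→ {A,C}; cost 1
[col 2] IL: children I:{G}, L:{A} ∪→ {A,G}; cost 1
[col 2] ILQ: children IL:{A,G}, Q:{T} ∪→ {A,G,T}; cost 1
[col 2] AILQX: children AX:{A,C}, ILQ:{A,G,T} ∩→ {A}; cost 0
[col 3] AX: children A:{G}, X:{C} ∪→ {C,G}; cost 1
[col 3] IL: children I:{C}, L:{C} ∩→ {C}; cost 0
[col 3] ILQ: children IL:{C}, Q:{T} ∪→ {C,T}; cost 1
[col 3] AILQX: children AX:{C,G}, ILQ:{C,T} ∩→ {C}; cost 0
[col 4] AX: children A:{T}, X:{G} ∪→ {G,T}; cost 1
[col 4] IL: children I:{C}, L:{A} ∪→ {A,C}; cost 1
[col 4] ILQ: children IL:{A,C}, Q:{T} ∪→ {A,C,T}; cost 1
[col 4] AILQX: children AX:{G,T}, ILQ:{A,C,T} ∩→ {T}; cost 0
[col 5] AX: children A:{A}, X:{T} ∪→ {A,T}; cost 1
[col 5] IL: children I:{T}, L:{C} ∪→ {C,T}; cost 1
[col 5] ILQ: children IL:{C,T}, Q:{C} ∩→ {C}; cost 0
[col 5] AILQX: children AX:{A,T}, ILQ:{C} ∪→ {A,C,T}; cost 1
[col 6] AX: children A:{A}, X:{T} ∪→ {A,T}; cost 1
[col 6] IL: children I:{C}, L:{C} ∩→ {C}; cost 0
[col 6] ILQ: children IL:{C}, Q:{A} ∪→ {A,C}; cost 1
[col 6] AILQX: children AX:{A,T}, ILQ:{A,C} ∩→ {A}; cost 0
per-site changes: [2, 1, 3, 2, 3, 3, 2]; total = 16

C,T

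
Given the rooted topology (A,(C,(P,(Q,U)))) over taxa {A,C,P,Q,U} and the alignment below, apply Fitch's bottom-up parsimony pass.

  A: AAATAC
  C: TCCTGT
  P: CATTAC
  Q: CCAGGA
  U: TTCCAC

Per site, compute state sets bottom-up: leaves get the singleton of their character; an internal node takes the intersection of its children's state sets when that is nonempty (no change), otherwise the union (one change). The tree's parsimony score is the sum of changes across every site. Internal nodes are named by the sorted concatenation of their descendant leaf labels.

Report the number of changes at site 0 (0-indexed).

[col 0] QU: children Q:{C}, U:{T} ∪→ {C,T}; cost 1
[col 0] PQU: children P:{C}, QU:{C,T} ∩→ {C}; cost 0
[col 0] CPQU: children C:{T}, PQU:{C} ∪→ {C,T}; cost 1
[col 0] ACPQU: children A:{A}, CPQU:{C,T} ∪→ {A,C,T}; cost 1
[col 1] QU: children Q:{C}, U:{T} ∪→ {C,T}; cost 1
[col 1] PQU: children P:{A}, QU:{C,T} ∪→ {A,C,T}; cost 1
[col 1] CPQU: children C:{C}, PQU:{A,C,T} ∩→ {C}; cost 0
[col 1] ACPQU: children A:{A}, CPQU:{C} ∪→ {A,C}; cost 1
[col 2] QU: children Q:{A}, U:{C} ∪→ {A,C}; cost 1
[col 2] PQU: children P:{T}, QU:{A,C} ∪→ {A,C,T}; cost 1
[col 2] CPQU: children C:{C}, PQU:{A,C,T} ∩→ {C}; cost 0
[col 2] ACPQU: children A:{A}, CPQU:{C} ∪→ {A,C}; cost 1
[col 3] QU: children Q:{G}, U:{C} ∪→ {C,G}; cost 1
[col 3] PQU: children P:{T}, QU:{C,G} ∪→ {C,G,T}; cost 1
[col 3] CPQU: children C:{T}, PQU:{C,G,T} ∩→ {T}; cost 0
[col 3] ACPQU: children A:{T}, CPQU:{T} ∩→ {T}; cost 0
[col 4] QU: children Q:{G}, U:{A} ∪→ {A,G}; cost 1
[col 4] PQU: children P:{A}, QU:{A,G} ∩→ {A}; cost 0
[col 4] CPQU: children C:{G}, PQU:{A} ∪→ {A,G}; cost 1
[col 4] ACPQU: children A:{A}, CPQU:{A,G} ∩→ {A}; cost 0
[col 5] QU: children Q:{A}, U:{C} ∪→ {A,C}; cost 1
[col 5] PQU: children P:{C}, QU:{A,C} ∩→ {C}; cost 0
[col 5] CPQU: children C:{T}, PQU:{C} ∪→ {C,T}; cost 1
[col 5] ACPQU: children A:{C}, CPQU:{C,T} ∩→ {C}; cost 0
per-site changes: [3, 3, 3, 2, 2, 2]; total = 15

3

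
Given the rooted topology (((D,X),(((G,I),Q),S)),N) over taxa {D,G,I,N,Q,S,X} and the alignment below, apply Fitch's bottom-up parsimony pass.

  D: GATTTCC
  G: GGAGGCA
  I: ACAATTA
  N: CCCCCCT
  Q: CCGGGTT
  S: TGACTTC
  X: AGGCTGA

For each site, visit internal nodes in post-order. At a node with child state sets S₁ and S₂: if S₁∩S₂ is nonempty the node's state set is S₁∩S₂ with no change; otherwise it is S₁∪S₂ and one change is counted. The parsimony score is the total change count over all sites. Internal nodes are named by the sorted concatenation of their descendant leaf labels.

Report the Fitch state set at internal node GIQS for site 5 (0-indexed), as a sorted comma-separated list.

T

[col 0] DX: children D:{G}, X:{A} ∪→ {A,G}; cost 1
[col 0] GI: children G:{G}, I:{A} ∪→ {A,G}; cost 1
[col 0] GIQ: children GI:{A,G}, Q:{C} ∪→ {A,C,G}; cost 1
[col 0] GIQS: children GIQ:{A,C,G}, S:{T} ∪→ {A,C,G,T}; cost 1
[col 0] DGIQSX: children DX:{A,G}, GIQS:{A,C,G,T} ∩→ {A,G}; cost 0
[col 0] DGINQSX: children DGIQSX:{A,G}, N:{C} ∪→ {A,C,G}; cost 1
[col 1] DX: children D:{A}, X:{G} ∪→ {A,G}; cost 1
[col 1] GI: children G:{G}, I:{C} ∪→ {C,G}; cost 1
[col 1] GIQ: children GI:{C,G}, Q:{C} ∩→ {C}; cost 0
[col 1] GIQS: children GIQ:{C}, S:{G} ∪→ {C,G}; cost 1
[col 1] DGIQSX: children DX:{A,G}, GIQS:{C,G} ∩→ {G}; cost 0
[col 1] DGINQSX: children DGIQSX:{G}, N:{C} ∪→ {C,G}; cost 1
[col 2] DX: children D:{T}, X:{G} ∪→ {G,T}; cost 1
[col 2] GI: children G:{A}, I:{A} ∩→ {A}; cost 0
[col 2] GIQ: children GI:{A}, Q:{G} ∪→ {A,G}; cost 1
[col 2] GIQS: children GIQ:{A,G}, S:{A} ∩→ {A}; cost 0
[col 2] DGIQSX: children DX:{G,T}, GIQS:{A} ∪→ {A,G,T}; cost 1
[col 2] DGINQSX: children DGIQSX:{A,G,T}, N:{C} ∪→ {A,C,G,T}; cost 1
[col 3] DX: children D:{T}, X:{C} ∪→ {C,T}; cost 1
[col 3] GI: children G:{G}, I:{A} ∪→ {A,G}; cost 1
[col 3] GIQ: children GI:{A,G}, Q:{G} ∩→ {G}; cost 0
[col 3] GIQS: children GIQ:{G}, S:{C} ∪→ {C,G}; cost 1
[col 3] DGIQSX: children DX:{C,T}, GIQS:{C,G} ∩→ {C}; cost 0
[col 3] DGINQSX: children DGIQSX:{C}, N:{C} ∩→ {C}; cost 0
[col 4] DX: children D:{T}, X:{T} ∩→ {T}; cost 0
[col 4] GI: children G:{G}, I:{T} ∪→ {G,T}; cost 1
[col 4] GIQ: children GI:{G,T}, Q:{G} ∩→ {G}; cost 0
[col 4] GIQS: children GIQ:{G}, S:{T} ∪→ {G,T}; cost 1
[col 4] DGIQSX: children DX:{T}, GIQS:{G,T} ∩→ {T}; cost 0
[col 4] DGINQSX: children DGIQSX:{T}, N:{C} ∪→ {C,T}; cost 1
[col 5] DX: children D:{C}, X:{G} ∪→ {C,G}; cost 1
[col 5] GI: children G:{C}, I:{T} ∪→ {C,T}; cost 1
[col 5] GIQ: children GI:{C,T}, Q:{T} ∩→ {T}; cost 0
[col 5] GIQS: children GIQ:{T}, S:{T} ∩→ {T}; cost 0
[col 5] DGIQSX: children DX:{C,G}, GIQS:{T} ∪→ {C,G,T}; cost 1
[col 5] DGINQSX: children DGIQSX:{C,G,T}, N:{C} ∩→ {C}; cost 0
[col 6] DX: children D:{C}, X:{A} ∪→ {A,C}; cost 1
[col 6] GI: children G:{A}, I:{A} ∩→ {A}; cost 0
[col 6] GIQ: children GI:{A}, Q:{T} ∪→ {A,T}; cost 1
[col 6] GIQS: children GIQ:{A,T}, S:{C} ∪→ {A,C,T}; cost 1
[col 6] DGIQSX: children DX:{A,C}, GIQS:{A,C,T} ∩→ {A,C}; cost 0
[col 6] DGINQSX: children DGIQSX:{A,C}, N:{T} ∪→ {A,C,T}; cost 1
per-site changes: [5, 4, 4, 3, 3, 3, 4]; total = 26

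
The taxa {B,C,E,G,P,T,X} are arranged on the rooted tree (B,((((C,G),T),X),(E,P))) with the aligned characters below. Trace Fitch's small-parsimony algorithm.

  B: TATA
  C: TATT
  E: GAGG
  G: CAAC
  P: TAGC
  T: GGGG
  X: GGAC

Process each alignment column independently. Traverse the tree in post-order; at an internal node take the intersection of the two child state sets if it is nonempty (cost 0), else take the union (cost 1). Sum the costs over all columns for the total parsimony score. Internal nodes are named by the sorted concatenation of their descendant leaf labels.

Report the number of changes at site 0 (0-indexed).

[col 0] CG: children C:{T}, G:{C} ∪→ {C,T}; cost 1
[col 0] CGT: children CG:{C,T}, T:{G} ∪→ {C,G,T}; cost 1
[col 0] CGTX: children CGT:{C,G,T}, X:{G} ∩→ {G}; cost 0
[col 0] EP: children E:{G}, P:{T} ∪→ {G,T}; cost 1
[col 0] CEGPTX: children CGTX:{G}, EP:{G,T} ∩→ {G}; cost 0
[col 0] BCEGPTX: children B:{T}, CEGPTX:{G} ∪→ {G,T}; cost 1
[col 1] CG: children C:{A}, G:{A} ∩→ {A}; cost 0
[col 1] CGT: children CG:{A}, T:{G} ∪→ {A,G}; cost 1
[col 1] CGTX: children CGT:{A,G}, X:{G} ∩→ {G}; cost 0
[col 1] EP: children E:{A}, P:{A} ∩→ {A}; cost 0
[col 1] CEGPTX: children CGTX:{G}, EP:{A} ∪→ {A,G}; cost 1
[col 1] BCEGPTX: children B:{A}, CEGPTX:{A,G} ∩→ {A}; cost 0
[col 2] CG: children C:{T}, G:{A} ∪→ {A,T}; cost 1
[col 2] CGT: children CG:{A,T}, T:{G} ∪→ {A,G,T}; cost 1
[col 2] CGTX: children CGT:{A,G,T}, X:{A} ∩→ {A}; cost 0
[col 2] EP: children E:{G}, P:{G} ∩→ {G}; cost 0
[col 2] CEGPTX: children CGTX:{A}, EP:{G} ∪→ {A,G}; cost 1
[col 2] BCEGPTX: children B:{T}, CEGPTX:{A,G} ∪→ {A,G,T}; cost 1
[col 3] CG: children C:{T}, G:{C} ∪→ {C,T}; cost 1
[col 3] CGT: children CG:{C,T}, T:{G} ∪→ {C,G,T}; cost 1
[col 3] CGTX: children CGT:{C,G,T}, X:{C} ∩→ {C}; cost 0
[col 3] EP: children E:{G}, P:{C} ∪→ {C,G}; cost 1
[col 3] CEGPTX: children CGTX:{C}, EP:{C,G} ∩→ {C}; cost 0
[col 3] BCEGPTX: children B:{A}, CEGPTX:{C} ∪→ {A,C}; cost 1
per-site changes: [4, 2, 4, 4]; total = 14

4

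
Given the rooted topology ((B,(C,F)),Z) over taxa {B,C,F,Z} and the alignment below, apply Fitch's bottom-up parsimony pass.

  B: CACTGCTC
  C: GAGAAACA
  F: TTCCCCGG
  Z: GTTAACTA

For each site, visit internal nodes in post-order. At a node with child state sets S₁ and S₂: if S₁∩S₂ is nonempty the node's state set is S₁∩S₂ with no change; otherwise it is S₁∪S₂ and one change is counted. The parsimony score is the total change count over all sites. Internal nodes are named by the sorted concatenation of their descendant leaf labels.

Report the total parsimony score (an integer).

15

[col 0] CF: children C:{G}, F:{T} ∪→ {G,T}; cost 1
[col 0] BCF: children B:{C}, CF:{G,T} ∪→ {C,G,T}; cost 1
[col 0] BCFZ: children BCF:{C,G,T}, Z:{G} ∩→ {G}; cost 0
[col 1] CF: children C:{A}, F:{T} ∪→ {A,T}; cost 1
[col 1] BCF: children B:{A}, CF:{A,T} ∩→ {A}; cost 0
[col 1] BCFZ: children BCF:{A}, Z:{T} ∪→ {A,T}; cost 1
[col 2] CF: children C:{G}, F:{C} ∪→ {C,G}; cost 1
[col 2] BCF: children B:{C}, CF:{C,G} ∩→ {C}; cost 0
[col 2] BCFZ: children BCF:{C}, Z:{T} ∪→ {C,T}; cost 1
[col 3] CF: children C:{A}, F:{C} ∪→ {A,C}; cost 1
[col 3] BCF: children B:{T}, CF:{A,C} ∪→ {A,C,T}; cost 1
[col 3] BCFZ: children BCF:{A,C,T}, Z:{A} ∩→ {A}; cost 0
[col 4] CF: children C:{A}, F:{C} ∪→ {A,C}; cost 1
[col 4] BCF: children B:{G}, CF:{A,C} ∪→ {A,C,G}; cost 1
[col 4] BCFZ: children BCF:{A,C,G}, Z:{A} ∩→ {A}; cost 0
[col 5] CF: children C:{A}, F:{C} ∪→ {A,C}; cost 1
[col 5] BCF: children B:{C}, CF:{A,C} ∩→ {C}; cost 0
[col 5] BCFZ: children BCF:{C}, Z:{C} ∩→ {C}; cost 0
[col 6] CF: children C:{C}, F:{G} ∪→ {C,G}; cost 1
[col 6] BCF: children B:{T}, CF:{C,G} ∪→ {C,G,T}; cost 1
[col 6] BCFZ: children BCF:{C,G,T}, Z:{T} ∩→ {T}; cost 0
[col 7] CF: children C:{A}, F:{G} ∪→ {A,G}; cost 1
[col 7] BCF: children B:{C}, CF:{A,G} ∪→ {A,C,G}; cost 1
[col 7] BCFZ: children BCF:{A,C,G}, Z:{A} ∩→ {A}; cost 0
per-site changes: [2, 2, 2, 2, 2, 1, 2, 2]; total = 15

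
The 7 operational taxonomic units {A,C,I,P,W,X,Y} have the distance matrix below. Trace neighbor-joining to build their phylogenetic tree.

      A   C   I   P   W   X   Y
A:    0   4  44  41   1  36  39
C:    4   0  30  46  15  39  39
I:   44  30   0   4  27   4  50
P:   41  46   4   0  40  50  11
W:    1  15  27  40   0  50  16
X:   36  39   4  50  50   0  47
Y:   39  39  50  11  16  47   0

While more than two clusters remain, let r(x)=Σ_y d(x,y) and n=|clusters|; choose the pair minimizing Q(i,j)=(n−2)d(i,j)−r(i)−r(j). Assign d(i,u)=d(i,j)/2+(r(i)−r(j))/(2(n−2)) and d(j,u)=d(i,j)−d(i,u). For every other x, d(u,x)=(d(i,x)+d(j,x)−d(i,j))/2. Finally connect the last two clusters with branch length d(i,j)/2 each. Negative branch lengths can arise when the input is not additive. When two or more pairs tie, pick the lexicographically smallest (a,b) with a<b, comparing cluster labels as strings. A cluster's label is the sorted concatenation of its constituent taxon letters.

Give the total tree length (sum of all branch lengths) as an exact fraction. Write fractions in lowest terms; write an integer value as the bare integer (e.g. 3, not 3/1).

549/8

1. join I+X (d=4, Q=-365) ⇒ IX; edges |I|=-47/10, |X|=87/10
  updated: d(A,IX)=38, d(C,IX)=65/2, d(IX,P)=25, d(IX,W)=73/2, d(IX,Y)=93/2
2. join P+Y (d=11, Q=-541/2) ⇒ PY; edges |P|=111/16, |Y|=65/16
  updated: d(A,PY)=69/2, d(C,PY)=37, d(IX,PY)=121/4, d(PY,W)=45/2
3. join IX+PY (d=121/4, Q=-683/4) ⇒ IPXY; edges |IX|=415/24, |PY|=311/24
  updated: d(A,IPXY)=169/8, d(C,IPXY)=157/8, d(IPXY,W)=115/8
4. join A+C (d=4, Q=-227/4) ⇒ AC; edges |A|=-9/8, |C|=41/8
  updated: d(AC,IPXY)=147/8, d(AC,W)=6
5. join AC+IPXY (d=147/8, Q=-155/4) ⇒ ACIPXY; edges |AC|=5, |IPXY|=107/8
  updated: d(ACIPXY,W)=1
6. join ACIPXY+W (d=1) ⇒ ACIPWXY; edges |ACIPXY|=1/2, |W|=1/2
final tree: (((A:-9/8,C:41/8):5,((I:-47/10,X:87/10):415/24,(P:111/16,Y:65/16):311/24):107/8):1/2,W:1/2)
total length: 549/8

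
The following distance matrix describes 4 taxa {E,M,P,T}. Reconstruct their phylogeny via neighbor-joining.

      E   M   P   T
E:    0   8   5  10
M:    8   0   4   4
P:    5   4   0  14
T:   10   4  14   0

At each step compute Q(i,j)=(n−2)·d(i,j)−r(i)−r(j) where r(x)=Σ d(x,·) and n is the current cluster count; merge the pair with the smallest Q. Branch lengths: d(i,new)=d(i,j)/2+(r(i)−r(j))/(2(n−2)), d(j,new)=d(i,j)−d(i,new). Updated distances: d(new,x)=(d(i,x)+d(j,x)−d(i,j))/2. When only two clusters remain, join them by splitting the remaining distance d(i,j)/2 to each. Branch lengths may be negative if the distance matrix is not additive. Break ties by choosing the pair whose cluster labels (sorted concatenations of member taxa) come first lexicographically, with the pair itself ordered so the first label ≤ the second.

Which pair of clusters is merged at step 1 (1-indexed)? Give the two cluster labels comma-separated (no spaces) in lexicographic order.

E,P

iteration 1: select E,P (d=5, Q=-36); attach at lengths (5/2, 5/2); label the merged cluster EP
  updated: d(EP,M)=7/2, d(EP,T)=19/2
iteration 2: select EP,M (d=7/2, Q=-17); attach at lengths (9/2, -1); label the merged cluster EMP
  updated: d(EMP,T)=5
iteration 3: select EMP,T (d=5); attach at lengths (5/2, 5/2); label the merged cluster EMPT
final tree: (((E:5/2,P:5/2):9/2,M:-1):5/2,T:5/2)
total length: 27/2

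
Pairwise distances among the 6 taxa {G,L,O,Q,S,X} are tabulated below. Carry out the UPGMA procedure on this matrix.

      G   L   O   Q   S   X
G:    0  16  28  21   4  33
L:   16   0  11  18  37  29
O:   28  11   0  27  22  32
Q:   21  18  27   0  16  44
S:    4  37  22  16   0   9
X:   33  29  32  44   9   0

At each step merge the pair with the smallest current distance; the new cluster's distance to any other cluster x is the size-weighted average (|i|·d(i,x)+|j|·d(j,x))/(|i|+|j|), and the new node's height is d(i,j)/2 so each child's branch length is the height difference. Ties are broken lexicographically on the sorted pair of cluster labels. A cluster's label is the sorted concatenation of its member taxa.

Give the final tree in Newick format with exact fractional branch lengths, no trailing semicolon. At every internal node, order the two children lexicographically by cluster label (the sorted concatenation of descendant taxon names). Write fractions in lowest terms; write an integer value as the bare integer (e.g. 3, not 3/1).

1. join G+S (d=4) ⇒ GS; edges |G|=2, |S|=2
  updated: d(GS,L)=53/2, d(GS,O)=25, d(GS,Q)=37/2, d(GS,X)=21
2. join L+O (d=11) ⇒ LO; edges |L|=11/2, |O|=11/2
  updated: d(GS,LO)=103/4, d(LO,Q)=45/2, d(LO,X)=61/2
3. join GS+Q (d=37/2) ⇒ GQS; edges |GS|=29/4, |Q|=37/4
  updated: d(GQS,LO)=74/3, d(GQS,X)=86/3
4. join GQS+LO (d=74/3) ⇒ GLOQS; edges |GQS|=37/12, |LO|=41/6
  updated: d(GLOQS,X)=147/5
5. join GLOQS+X (d=147/5) ⇒ GLOQSX; edges |GLOQS|=71/30, |X|=147/10
final tree: ((((G:2,S:2):29/4,Q:37/4):37/12,(L:11/2,O:11/2):41/6):71/30,X:147/10)
total length: 3509/60

((((G:2,S:2):29/4,Q:37/4):37/12,(L:11/2,O:11/2):41/6):71/30,X:147/10)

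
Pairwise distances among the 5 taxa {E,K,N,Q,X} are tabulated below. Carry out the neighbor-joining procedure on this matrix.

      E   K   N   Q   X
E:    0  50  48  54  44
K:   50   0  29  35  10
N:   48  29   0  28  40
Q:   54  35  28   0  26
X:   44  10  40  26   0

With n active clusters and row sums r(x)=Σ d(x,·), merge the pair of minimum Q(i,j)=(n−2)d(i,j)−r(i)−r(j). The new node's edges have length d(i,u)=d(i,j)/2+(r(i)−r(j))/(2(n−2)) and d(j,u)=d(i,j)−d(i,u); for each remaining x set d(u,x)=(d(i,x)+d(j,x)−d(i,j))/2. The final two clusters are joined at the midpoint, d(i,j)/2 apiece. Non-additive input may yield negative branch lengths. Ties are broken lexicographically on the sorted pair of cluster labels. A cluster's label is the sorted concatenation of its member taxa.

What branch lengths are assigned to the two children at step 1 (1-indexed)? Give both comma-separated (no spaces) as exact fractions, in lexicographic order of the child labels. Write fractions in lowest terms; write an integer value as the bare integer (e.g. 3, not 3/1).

1. join K+X (d=10, Q=-214) ⇒ KX; edges |K|=17/3, |X|=13/3
  updated: d(E,KX)=42, d(KX,N)=59/2, d(KX,Q)=51/2
2. join E+KX (d=42, Q=-157) ⇒ EKX; edges |E|=131/4, |KX|=37/4
  updated: d(EKX,N)=71/4, d(EKX,Q)=75/4
3. join EKX+N (d=71/4, Q=-129/2) ⇒ EKNX; edges |EKX|=17/4, |N|=27/2
  updated: d(EKNX,Q)=29/2
4. join EKNX+Q (d=29/2) ⇒ EKNQX; edges |EKNX|=29/4, |Q|=29/4
final tree: (((E:131/4,(K:17/3,X:13/3):37/4):17/4,N:27/2):29/4,Q:29/4)
total length: 337/4

17/3,13/3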